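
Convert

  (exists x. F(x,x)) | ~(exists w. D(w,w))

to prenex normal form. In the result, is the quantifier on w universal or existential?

universal

Drive negations inward (¬∀x A ≡ ∃x ¬A, ¬∃x A ≡ ∀x ¬A, De Morgan for ∧/∨):
  (exists x. F(x,x)) | (forall w. ~D(w,w))
All bound variables are already distinct, so no renaming is needed.
Finally move all quantifiers to the prefix:
  exists x. forall w. (F(x,x) | ~D(w,w))
The quantifier exists w sits under an odd number of negations, so it flips to forall w.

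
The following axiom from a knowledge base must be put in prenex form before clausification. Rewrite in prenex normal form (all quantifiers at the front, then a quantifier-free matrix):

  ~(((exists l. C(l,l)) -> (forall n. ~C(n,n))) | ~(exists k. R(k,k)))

Eliminate → and ↔ using ¬ and ∨.
  ~(~(exists l. C(l,l)) | (forall n. ~C(n,n)) | ~(exists k. R(k,k)))
Move each ¬ inward, flipping quantifiers it crosses:
  (exists l. C(l,l)) & (exists n. C(n,n)) & (exists k. R(k,k))
All bound variables are already distinct, so no renaming is needed.
Finally move all quantifiers to the prefix:
  exists l. exists n. exists k. (C(l,l) & C(n,n) & R(k,k))

exists l. exists n. exists k. (C(l,l) & C(n,n) & R(k,k))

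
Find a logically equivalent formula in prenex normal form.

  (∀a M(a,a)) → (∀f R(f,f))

Eliminate → and ↔ using ¬ and ∨.
  ¬(∀a M(a,a)) ∨ (∀f R(f,f))
Drive negations inward (¬∀x A ≡ ∃x ¬A, ¬∃x A ≡ ∀x ¬A, De Morgan for ∧/∨):
  (∃a ¬M(a,a)) ∨ (∀f R(f,f))
All bound variables are already distinct, so no renaming is needed.
Finally move all quantifiers to the prefix:
  ∃a ∀f (¬M(a,a) ∨ R(f,f))

∃a ∀f (¬M(a,a) ∨ R(f,f))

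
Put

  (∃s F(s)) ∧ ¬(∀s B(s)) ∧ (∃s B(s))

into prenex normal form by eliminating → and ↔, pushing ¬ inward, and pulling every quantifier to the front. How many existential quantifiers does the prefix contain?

3

Move each ¬ inward, flipping quantifiers it crosses:
  (∃s F(s)) ∧ (∃s ¬B(s)) ∧ (∃s B(s))
Give each quantifier a distinct variable: s↦y1, s↦a.
  (∃s F(s)) ∧ (∃y1 ¬B(y1)) ∧ (∃a B(a))
Pull the quantifiers to the front (each side's bound variable is not free in the other side):
  ∃s ∃y1 ∃a (F(s) ∧ ¬B(y1) ∧ B(a))
The prefix is ∃s ∃y1 ∃a: 0 universal, 3 existential.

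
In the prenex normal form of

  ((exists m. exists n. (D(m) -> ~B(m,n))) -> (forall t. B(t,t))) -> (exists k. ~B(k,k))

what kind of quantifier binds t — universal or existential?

Rewrite implications/biconditionals: A → B as ¬A ∨ B.
  ~(~(exists m. exists n. (~D(m) | ~B(m,n))) | (forall t. B(t,t))) | (exists k. ~B(k,k))
Drive negations inward (¬∀x A ≡ ∃x ¬A, ¬∃x A ≡ ∀x ¬A, De Morgan for ∧/∨):
  (exists m. exists n. (~D(m) | ~B(m,n))) & (exists t. ~B(t,t)) | (exists k. ~B(k,k))
All bound variables are already distinct, so no renaming is needed.
Pull the quantifiers to the front (each side's bound variable is not free in the other side):
  exists m. exists n. exists t. exists k. ((~D(m) | ~B(m,n)) & ~B(t,t) | ~B(k,k))
The quantifier forall t sits under an odd number of negations (counting the antecedent side of each →), so it flips to exists t.

existential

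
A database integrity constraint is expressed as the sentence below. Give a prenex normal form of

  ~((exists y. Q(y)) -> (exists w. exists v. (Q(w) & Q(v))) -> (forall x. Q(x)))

exists y. exists w. exists v. exists x. (Q(y) & Q(w) & Q(v) & ~Q(x))

First replace A → B with ¬A ∨ B.
  ~(~(exists y. Q(y)) | ~(exists w. exists v. (Q(w) & Q(v))) | (forall x. Q(x)))
Push ¬ through the quantifiers and connectives to reach negation normal form:
  (exists y. Q(y)) & (exists w. exists v. (Q(w) & Q(v))) & (exists x. ~Q(x))
Extract every quantifier outward, since the variables are now distinct and don't occur free across branches:
  exists y. exists w. exists v. exists x. (Q(y) & Q(w) & Q(v) & ~Q(x))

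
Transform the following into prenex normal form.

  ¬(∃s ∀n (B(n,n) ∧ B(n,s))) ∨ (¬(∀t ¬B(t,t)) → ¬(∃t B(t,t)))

∀s ∃n ∀t ∀v1 (¬B(n,n) ∨ ¬B(n,s) ∨ ¬B(t,t) ∨ ¬B(v1,v1))

Eliminate → and ↔ using ¬ and ∨.
  ¬(∃s ∀n (B(n,n) ∧ B(n,s))) ∨ ¬¬(∀t ¬B(t,t)) ∨ ¬(∃t B(t,t))
Drive negations inward (¬∀x A ≡ ∃x ¬A, ¬∃x A ≡ ∀x ¬A, De Morgan for ∧/∨):
  (∀s ∃n (¬B(n,n) ∨ ¬B(n,s))) ∨ (∀t ¬B(t,t)) ∨ (∀t ¬B(t,t))
Rename bound variables to avoid capture: t↦v1.
  (∀s ∃n (¬B(n,n) ∨ ¬B(n,s))) ∨ (∀t ¬B(t,t)) ∨ (∀v1 ¬B(v1,v1))
Finally move all quantifiers to the prefix:
  ∀s ∃n ∀t ∀v1 (¬B(n,n) ∨ ¬B(n,s) ∨ ¬B(t,t) ∨ ¬B(v1,v1))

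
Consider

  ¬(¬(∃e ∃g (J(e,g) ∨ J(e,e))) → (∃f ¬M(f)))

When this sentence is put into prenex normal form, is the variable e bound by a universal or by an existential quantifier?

Eliminate → and ↔ using ¬ and ∨.
  ¬(¬¬(∃e ∃g (J(e,g) ∨ J(e,e))) ∨ (∃f ¬M(f)))
Move each ¬ inward, flipping quantifiers it crosses:
  (∀e ∀g (¬J(e,g) ∧ ¬J(e,e))) ∧ (∀f M(f))
All bound variables are already distinct, so no renaming is needed.
Extract every quantifier outward, since the variables are now distinct and don't occur free across branches:
  ∀e ∀g ∀f (¬J(e,g) ∧ ¬J(e,e) ∧ M(f))
The quantifier ∃e sits under an odd number of negations (counting the antecedent side of each →), so it flips to ∀e.

universal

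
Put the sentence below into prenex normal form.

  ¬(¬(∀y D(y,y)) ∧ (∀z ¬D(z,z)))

Drive negations inward (¬∀x A ≡ ∃x ¬A, ¬∃x A ≡ ∀x ¬A, De Morgan for ∧/∨):
  (∀y D(y,y)) ∨ (∃z D(z,z))
All bound variables are already distinct, so no renaming is needed.
Extract every quantifier outward, since the variables are now distinct and don't occur free across branches:
  ∀y ∃z (D(y,y) ∨ D(z,z))

∀y ∃z (D(y,y) ∨ D(z,z))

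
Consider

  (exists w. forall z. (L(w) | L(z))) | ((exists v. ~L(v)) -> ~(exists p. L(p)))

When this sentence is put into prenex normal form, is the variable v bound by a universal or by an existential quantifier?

Eliminate → and ↔ using ¬ and ∨.
  (exists w. forall z. (L(w) | L(z))) | ~(exists v. ~L(v)) | ~(exists p. L(p))
Drive negations inward (¬∀x A ≡ ∃x ¬A, ¬∃x A ≡ ∀x ¬A, De Morgan for ∧/∨):
  (exists w. forall z. (L(w) | L(z))) | (forall v. L(v)) | (forall p. ~L(p))
Finally move all quantifiers to the prefix:
  exists w. forall z. forall v. forall p. (L(w) | L(z) | L(v) | ~L(p))
The quantifier exists v sits under an odd number of negations (counting the antecedent side of each →), so it flips to forall v.

universal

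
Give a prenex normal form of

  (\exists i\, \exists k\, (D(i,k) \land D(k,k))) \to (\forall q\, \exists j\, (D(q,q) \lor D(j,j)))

\forall i\, \forall k\, \forall q\, \exists j\, (\neg D(i,k) \lor \neg D(k,k) \lor D(q,q) \lor D(j,j))

Eliminate → and ↔ using ¬ and ∨.
  \neg (\exists i\, \exists k\, (D(i,k) \land D(k,k))) \lor (\forall q\, \exists j\, (D(q,q) \lor D(j,j)))
Push ¬ through the quantifiers and connectives to reach negation normal form:
  (\forall i\, \forall k\, (\neg D(i,k) \lor \neg D(k,k))) \lor (\forall q\, \exists j\, (D(q,q) \lor D(j,j)))
All bound variables are already distinct, so no renaming is needed.
Pull the quantifiers to the front (each side's bound variable is not free in the other side):
  \forall i\, \forall k\, \forall q\, \exists j\, (\neg D(i,k) \lor \neg D(k,k) \lor D(q,q) \lor D(j,j))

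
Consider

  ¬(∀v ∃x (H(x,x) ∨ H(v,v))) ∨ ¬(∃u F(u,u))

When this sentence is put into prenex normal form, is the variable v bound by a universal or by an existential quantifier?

existential

Push ¬ through the quantifiers and connectives to reach negation normal form:
  (∃v ∀x (¬H(x,x) ∧ ¬H(v,v))) ∨ (∀u ¬F(u,u))
Finally move all quantifiers to the prefix:
  ∃v ∀x ∀u (¬H(x,x) ∧ ¬H(v,v) ∨ ¬F(u,u))
The quantifier ∀v sits under an odd number of negations, so it flips to ∃v.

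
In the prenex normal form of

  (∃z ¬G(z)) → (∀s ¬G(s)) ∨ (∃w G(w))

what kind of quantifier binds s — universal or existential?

Eliminate → and ↔ using ¬ and ∨.
  ¬(∃z ¬G(z)) ∨ (∀s ¬G(s)) ∨ (∃w G(w))
Drive negations inward (¬∀x A ≡ ∃x ¬A, ¬∃x A ≡ ∀x ¬A, De Morgan for ∧/∨):
  (∀z G(z)) ∨ (∀s ¬G(s)) ∨ (∃w G(w))
Extract every quantifier outward, since the variables are now distinct and don't occur free across branches:
  ∀z ∀s ∃w (G(z) ∨ ¬G(s) ∨ G(w))
The quantifier ∀s sits under an even number of negations (counting the antecedent side of each →), so it remains universal.

universal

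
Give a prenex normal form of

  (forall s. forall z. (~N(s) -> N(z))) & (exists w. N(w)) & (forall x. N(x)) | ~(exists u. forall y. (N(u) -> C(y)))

Rewrite implications/biconditionals: A → B as ¬A ∨ B.
  (forall s. forall z. (~~N(s) | N(z))) & (exists w. N(w)) & (forall x. N(x)) | ~(exists u. forall y. (~N(u) | C(y)))
Move each ¬ inward, flipping quantifiers it crosses:
  (forall s. forall z. (N(s) | N(z))) & (exists w. N(w)) & (forall x. N(x)) | (forall u. exists y. (N(u) & ~C(y)))
Finally move all quantifiers to the prefix:
  forall s. forall z. exists w. forall x. forall u. exists y. ((N(s) | N(z)) & N(w) & N(x) | N(u) & ~C(y))

forall s. forall z. exists w. forall x. forall u. exists y. ((N(s) | N(z)) & N(w) & N(x) | N(u) & ~C(y))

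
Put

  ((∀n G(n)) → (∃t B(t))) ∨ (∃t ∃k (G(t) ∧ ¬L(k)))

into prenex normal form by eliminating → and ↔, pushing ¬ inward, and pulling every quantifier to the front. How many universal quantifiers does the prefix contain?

0

Rewrite implications/biconditionals: A → B as ¬A ∨ B.
  ¬(∀n G(n)) ∨ (∃t B(t)) ∨ (∃t ∃k (G(t) ∧ ¬L(k)))
Push ¬ through the quantifiers and connectives to reach negation normal form:
  (∃n ¬G(n)) ∨ (∃t B(t)) ∨ (∃t ∃k (G(t) ∧ ¬L(k)))
Give each quantifier a distinct variable: t↦v1.
  (∃n ¬G(n)) ∨ (∃t B(t)) ∨ (∃v1 ∃k (G(v1) ∧ ¬L(k)))
Extract every quantifier outward, since the variables are now distinct and don't occur free across branches:
  ∃n ∃t ∃v1 ∃k (¬G(n) ∨ B(t) ∨ G(v1) ∧ ¬L(k))
The prefix is ∃n ∃t ∃v1 ∃k: 0 universal, 4 existential.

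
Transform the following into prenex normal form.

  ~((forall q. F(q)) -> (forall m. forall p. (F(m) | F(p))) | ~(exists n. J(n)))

First replace A → B with ¬A ∨ B.
  ~(~(forall q. F(q)) | (forall m. forall p. (F(m) | F(p))) | ~(exists n. J(n)))
Push ¬ through the quantifiers and connectives to reach negation normal form:
  (forall q. F(q)) & (exists m. exists p. (~F(m) & ~F(p))) & (exists n. J(n))
All bound variables are already distinct, so no renaming is needed.
Pull the quantifiers to the front (each side's bound variable is not free in the other side):
  forall q. exists m. exists p. exists n. (F(q) & ~F(m) & ~F(p) & J(n))

forall q. exists m. exists p. exists n. (F(q) & ~F(m) & ~F(p) & J(n))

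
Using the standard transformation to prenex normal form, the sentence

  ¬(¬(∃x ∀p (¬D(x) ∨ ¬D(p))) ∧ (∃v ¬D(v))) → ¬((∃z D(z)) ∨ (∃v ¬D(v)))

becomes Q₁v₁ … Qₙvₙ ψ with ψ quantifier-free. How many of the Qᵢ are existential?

2

Eliminate → and ↔ using ¬ and ∨.
  ¬¬(¬(∃x ∀p (¬D(x) ∨ ¬D(p))) ∧ (∃v ¬D(v))) ∨ ¬((∃z D(z)) ∨ (∃v ¬D(v)))
Move each ¬ inward, flipping quantifiers it crosses:
  (∀x ∃p (D(x) ∧ D(p))) ∧ (∃v ¬D(v)) ∨ (∀z ¬D(z)) ∧ (∀v D(v))
Standardize variables apart so no two quantifiers bind the same name: v↦r.
  (∀x ∃p (D(x) ∧ D(p))) ∧ (∃v ¬D(v)) ∨ (∀z ¬D(z)) ∧ (∀r D(r))
Extract every quantifier outward, since the variables are now distinct and don't occur free across branches:
  ∀x ∃p ∃v ∀z ∀r (D(x) ∧ D(p) ∧ ¬D(v) ∨ ¬D(z) ∧ D(r))
The prefix is ∀x ∃p ∃v ∀z ∀r: 3 universal, 2 existential.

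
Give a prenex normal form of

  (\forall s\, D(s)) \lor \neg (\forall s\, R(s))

Move each ¬ inward, flipping quantifiers it crosses:
  (\forall s\, D(s)) \lor (\exists s\, \neg R(s))
Give each quantifier a distinct variable: s↦u1.
  (\forall s\, D(s)) \lor (\exists u1\, \neg R(u1))
Finally move all quantifiers to the prefix:
  \forall s\, \exists u1\, (D(s) \lor \neg R(u1))

\forall s\, \exists u1\, (D(s) \lor \neg R(u1))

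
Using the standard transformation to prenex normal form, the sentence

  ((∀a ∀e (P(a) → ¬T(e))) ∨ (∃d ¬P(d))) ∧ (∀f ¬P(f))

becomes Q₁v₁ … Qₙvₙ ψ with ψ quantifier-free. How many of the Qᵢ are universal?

3

Eliminate → and ↔ using ¬ and ∨.
  ((∀a ∀e (¬P(a) ∨ ¬T(e))) ∨ (∃d ¬P(d))) ∧ (∀f ¬P(f))
Pull the quantifiers to the front (each side's bound variable is not free in the other side):
  ∀a ∀e ∃d ∀f ((¬P(a) ∨ ¬T(e) ∨ ¬P(d)) ∧ ¬P(f))
The prefix is ∀a ∀e ∃d ∀f: 3 universal, 1 existential.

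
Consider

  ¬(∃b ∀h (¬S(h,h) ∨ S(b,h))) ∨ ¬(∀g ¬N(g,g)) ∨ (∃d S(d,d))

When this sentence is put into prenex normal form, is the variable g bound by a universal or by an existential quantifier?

existential

Push ¬ through the quantifiers and connectives to reach negation normal form:
  (∀b ∃h (S(h,h) ∧ ¬S(b,h))) ∨ (∃g N(g,g)) ∨ (∃d S(d,d))
All bound variables are already distinct, so no renaming is needed.
Pull the quantifiers to the front (each side's bound variable is not free in the other side):
  ∀b ∃h ∃g ∃d (S(h,h) ∧ ¬S(b,h) ∨ N(g,g) ∨ S(d,d))
The quantifier ∀g sits under an odd number of negations, so it flips to ∃g.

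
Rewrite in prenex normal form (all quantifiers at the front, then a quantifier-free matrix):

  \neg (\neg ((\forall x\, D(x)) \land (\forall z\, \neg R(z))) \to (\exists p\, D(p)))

Eliminate → and ↔ using ¬ and ∨.
  \neg (\neg \neg ((\forall x\, D(x)) \land (\forall z\, \neg R(z))) \lor (\exists p\, D(p)))
Drive negations inward (¬∀x A ≡ ∃x ¬A, ¬∃x A ≡ ∀x ¬A, De Morgan for ∧/∨):
  ((\exists x\, \neg D(x)) \lor (\exists z\, R(z))) \land (\forall p\, \neg D(p))
All bound variables are already distinct, so no renaming is needed.
Finally move all quantifiers to the prefix:
  \exists x\, \exists z\, \forall p\, ((\neg D(x) \lor R(z)) \land \neg D(p))

\exists x\, \exists z\, \forall p\, ((\neg D(x) \lor R(z)) \land \neg D(p))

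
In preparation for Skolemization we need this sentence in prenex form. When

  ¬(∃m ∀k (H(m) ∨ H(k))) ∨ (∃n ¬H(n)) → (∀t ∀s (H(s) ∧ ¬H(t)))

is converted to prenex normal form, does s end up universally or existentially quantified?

Eliminate → and ↔ using ¬ and ∨.
  ¬(¬(∃m ∀k (H(m) ∨ H(k))) ∨ (∃n ¬H(n))) ∨ (∀t ∀s (H(s) ∧ ¬H(t)))
Push ¬ through the quantifiers and connectives to reach negation normal form:
  (∃m ∀k (H(m) ∨ H(k))) ∧ (∀n H(n)) ∨ (∀t ∀s (H(s) ∧ ¬H(t)))
All bound variables are already distinct, so no renaming is needed.
Pull the quantifiers to the front (each side's bound variable is not free in the other side):
  ∃m ∀k ∀n ∀t ∀s ((H(m) ∨ H(k)) ∧ H(n) ∨ H(s) ∧ ¬H(t))
The quantifier ∀s sits under an even number of negations (counting the antecedent side of each →), so it remains universal.

universal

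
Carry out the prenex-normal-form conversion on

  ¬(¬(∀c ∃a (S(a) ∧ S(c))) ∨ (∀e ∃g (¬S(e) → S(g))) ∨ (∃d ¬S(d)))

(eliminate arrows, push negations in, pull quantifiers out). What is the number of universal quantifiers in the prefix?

Eliminate → and ↔ using ¬ and ∨.
  ¬(¬(∀c ∃a (S(a) ∧ S(c))) ∨ (∀e ∃g (¬¬S(e) ∨ S(g))) ∨ (∃d ¬S(d)))
Drive negations inward (¬∀x A ≡ ∃x ¬A, ¬∃x A ≡ ∀x ¬A, De Morgan for ∧/∨):
  (∀c ∃a (S(a) ∧ S(c))) ∧ (∃e ∀g (¬S(e) ∧ ¬S(g))) ∧ (∀d S(d))
Finally move all quantifiers to the prefix:
  ∀c ∃a ∃e ∀g ∀d (S(a) ∧ S(c) ∧ ¬S(e) ∧ ¬S(g) ∧ S(d))
The prefix is ∀c ∃a ∃e ∀g ∀d: 3 universal, 2 existential.

3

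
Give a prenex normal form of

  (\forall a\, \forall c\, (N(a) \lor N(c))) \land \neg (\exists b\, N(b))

\forall a\, \forall c\, \forall b\, ((N(a) \lor N(c)) \land \neg N(b))

Push ¬ through the quantifiers and connectives to reach negation normal form:
  (\forall a\, \forall c\, (N(a) \lor N(c))) \land (\forall b\, \neg N(b))
Finally move all quantifiers to the prefix:
  \forall a\, \forall c\, \forall b\, ((N(a) \lor N(c)) \land \neg N(b))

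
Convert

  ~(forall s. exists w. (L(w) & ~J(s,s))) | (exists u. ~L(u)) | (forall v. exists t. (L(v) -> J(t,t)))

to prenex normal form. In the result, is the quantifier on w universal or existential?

Rewrite implications/biconditionals: A → B as ¬A ∨ B.
  ~(forall s. exists w. (L(w) & ~J(s,s))) | (exists u. ~L(u)) | (forall v. exists t. (~L(v) | J(t,t)))
Push ¬ through the quantifiers and connectives to reach negation normal form:
  (exists s. forall w. (~L(w) | J(s,s))) | (exists u. ~L(u)) | (forall v. exists t. (~L(v) | J(t,t)))
Finally move all quantifiers to the prefix:
  exists s. forall w. exists u. forall v. exists t. (~L(w) | J(s,s) | ~L(u) | ~L(v) | J(t,t))
The quantifier exists w sits under an odd number of negations (counting the antecedent side of each →), so it flips to forall w.

universal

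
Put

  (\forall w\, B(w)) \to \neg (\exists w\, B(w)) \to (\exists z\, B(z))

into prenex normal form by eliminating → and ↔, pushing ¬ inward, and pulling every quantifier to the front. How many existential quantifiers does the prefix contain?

First replace A → B with ¬A ∨ B.
  \neg (\forall w\, B(w)) \lor \neg \neg (\exists w\, B(w)) \lor (\exists z\, B(z))
Push ¬ through the quantifiers and connectives to reach negation normal form:
  (\exists w\, \neg B(w)) \lor (\exists w\, B(w)) \lor (\exists z\, B(z))
Standardize variables apart so no two quantifiers bind the same name: w↦x1.
  (\exists w\, \neg B(w)) \lor (\exists x1\, B(x1)) \lor (\exists z\, B(z))
Pull the quantifiers to the front (each side's bound variable is not free in the other side):
  \exists w\, \exists x1\, \exists z\, (\neg B(w) \lor B(x1) \lor B(z))
The prefix is \exists w \exists x1 \exists z: 0 universal, 3 existential.

3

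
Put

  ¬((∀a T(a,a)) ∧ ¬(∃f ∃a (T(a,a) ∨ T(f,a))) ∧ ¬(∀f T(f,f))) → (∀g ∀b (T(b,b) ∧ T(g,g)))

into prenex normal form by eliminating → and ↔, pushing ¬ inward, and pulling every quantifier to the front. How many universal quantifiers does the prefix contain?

Eliminate → and ↔ using ¬ and ∨.
  ¬¬((∀a T(a,a)) ∧ ¬(∃f ∃a (T(a,a) ∨ T(f,a))) ∧ ¬(∀f T(f,f))) ∨ (∀g ∀b (T(b,b) ∧ T(g,g)))
Push ¬ through the quantifiers and connectives to reach negation normal form:
  (∀a T(a,a)) ∧ (∀f ∀a (¬T(a,a) ∧ ¬T(f,a))) ∧ (∃f ¬T(f,f)) ∨ (∀g ∀b (T(b,b) ∧ T(g,g)))
Standardize variables apart so no two quantifiers bind the same name: a↦r, f↦x.
  (∀a T(a,a)) ∧ (∀f ∀r (¬T(r,r) ∧ ¬T(f,r))) ∧ (∃x ¬T(x,x)) ∨ (∀g ∀b (T(b,b) ∧ T(g,g)))
Extract every quantifier outward, since the variables are now distinct and don't occur free across branches:
  ∀a ∀f ∀r ∃x ∀g ∀b (T(a,a) ∧ ¬T(r,r) ∧ ¬T(f,r) ∧ ¬T(x,x) ∨ T(b,b) ∧ T(g,g))
The prefix is ∀a ∀f ∀r ∃x ∀g ∀b: 5 universal, 1 existential.

5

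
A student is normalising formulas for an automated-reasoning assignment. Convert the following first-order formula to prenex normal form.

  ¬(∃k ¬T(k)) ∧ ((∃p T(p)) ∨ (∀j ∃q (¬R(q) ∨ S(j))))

Drive negations inward (¬∀x A ≡ ∃x ¬A, ¬∃x A ≡ ∀x ¬A, De Morgan for ∧/∨):
  (∀k T(k)) ∧ ((∃p T(p)) ∨ (∀j ∃q (¬R(q) ∨ S(j))))
Finally move all quantifiers to the prefix:
  ∀k ∃p ∀j ∃q (T(k) ∧ (T(p) ∨ ¬R(q) ∨ S(j)))

∀k ∃p ∀j ∃q (T(k) ∧ (T(p) ∨ ¬R(q) ∨ S(j)))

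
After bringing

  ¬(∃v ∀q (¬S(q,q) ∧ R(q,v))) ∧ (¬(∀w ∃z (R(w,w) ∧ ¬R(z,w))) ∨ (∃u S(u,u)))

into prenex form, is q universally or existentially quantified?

Drive negations inward (¬∀x A ≡ ∃x ¬A, ¬∃x A ≡ ∀x ¬A, De Morgan for ∧/∨):
  (∀v ∃q (S(q,q) ∨ ¬R(q,v))) ∧ ((∃w ∀z (¬R(w,w) ∨ R(z,w))) ∨ (∃u S(u,u)))
All bound variables are already distinct, so no renaming is needed.
Extract every quantifier outward, since the variables are now distinct and don't occur free across branches:
  ∀v ∃q ∃w ∀z ∃u ((S(q,q) ∨ ¬R(q,v)) ∧ (¬R(w,w) ∨ R(z,w) ∨ S(u,u)))
The quantifier ∀q sits under an odd number of negations, so it flips to ∃q.

existential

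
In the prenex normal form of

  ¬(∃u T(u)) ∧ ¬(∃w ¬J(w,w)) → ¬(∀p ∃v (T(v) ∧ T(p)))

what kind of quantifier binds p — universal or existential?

existential

First replace A → B with ¬A ∨ B.
  ¬(¬(∃u T(u)) ∧ ¬(∃w ¬J(w,w))) ∨ ¬(∀p ∃v (T(v) ∧ T(p)))
Drive negations inward (¬∀x A ≡ ∃x ¬A, ¬∃x A ≡ ∀x ¬A, De Morgan for ∧/∨):
  (∃u T(u)) ∨ (∃w ¬J(w,w)) ∨ (∃p ∀v (¬T(v) ∨ ¬T(p)))
All bound variables are already distinct, so no renaming is needed.
Finally move all quantifiers to the prefix:
  ∃u ∃w ∃p ∀v (T(u) ∨ ¬J(w,w) ∨ ¬T(v) ∨ ¬T(p))
The quantifier ∀p sits under an odd number of negations (counting the antecedent side of each →), so it flips to ∃p.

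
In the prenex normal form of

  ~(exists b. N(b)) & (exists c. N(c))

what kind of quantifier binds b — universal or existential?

Drive negations inward (¬∀x A ≡ ∃x ¬A, ¬∃x A ≡ ∀x ¬A, De Morgan for ∧/∨):
  (forall b. ~N(b)) & (exists c. N(c))
All bound variables are already distinct, so no renaming is needed.
Pull the quantifiers to the front (each side's bound variable is not free in the other side):
  forall b. exists c. (~N(b) & N(c))
The quantifier exists b sits under an odd number of negations, so it flips to forall b.

universal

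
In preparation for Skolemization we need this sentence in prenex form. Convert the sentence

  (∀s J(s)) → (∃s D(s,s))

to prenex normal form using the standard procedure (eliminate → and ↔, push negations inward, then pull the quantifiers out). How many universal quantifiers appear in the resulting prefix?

0

Eliminate → and ↔ using ¬ and ∨.
  ¬(∀s J(s)) ∨ (∃s D(s,s))
Move each ¬ inward, flipping quantifiers it crosses:
  (∃s ¬J(s)) ∨ (∃s D(s,s))
Standardize variables apart so no two quantifiers bind the same name: s↦b.
  (∃s ¬J(s)) ∨ (∃b D(b,b))
Extract every quantifier outward, since the variables are now distinct and don't occur free across branches:
  ∃s ∃b (¬J(s) ∨ D(b,b))
The prefix is ∃s ∃b: 0 universal, 2 existential.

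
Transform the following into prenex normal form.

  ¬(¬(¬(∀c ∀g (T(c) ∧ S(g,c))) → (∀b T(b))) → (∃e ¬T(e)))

∃c ∃g ∃b ∀e ((¬T(c) ∨ ¬S(g,c)) ∧ ¬T(b) ∧ T(e))

Eliminate → and ↔ using ¬ and ∨.
  ¬(¬¬(¬¬(∀c ∀g (T(c) ∧ S(g,c))) ∨ (∀b T(b))) ∨ (∃e ¬T(e)))
Move each ¬ inward, flipping quantifiers it crosses:
  (∃c ∃g (¬T(c) ∨ ¬S(g,c))) ∧ (∃b ¬T(b)) ∧ (∀e T(e))
All bound variables are already distinct, so no renaming is needed.
Finally move all quantifiers to the prefix:
  ∃c ∃g ∃b ∀e ((¬T(c) ∨ ¬S(g,c)) ∧ ¬T(b) ∧ T(e))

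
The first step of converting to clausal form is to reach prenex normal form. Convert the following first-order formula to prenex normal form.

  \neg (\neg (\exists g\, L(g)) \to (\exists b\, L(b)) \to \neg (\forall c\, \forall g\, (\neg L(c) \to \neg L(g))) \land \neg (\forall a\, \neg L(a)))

Rewrite implications/biconditionals: A → B as ¬A ∨ B.
  \neg (\neg \neg (\exists g\, L(g)) \lor \neg (\exists b\, L(b)) \lor \neg (\forall c\, \forall g\, (\neg \neg L(c) \lor \neg L(g))) \land \neg (\forall a\, \neg L(a)))
Push ¬ through the quantifiers and connectives to reach negation normal form:
  (\forall g\, \neg L(g)) \land (\exists b\, L(b)) \land ((\forall c\, \forall g\, (L(c) \lor \neg L(g))) \lor (\forall a\, \neg L(a)))
Give each quantifier a distinct variable: g↦x1.
  (\forall g\, \neg L(g)) \land (\exists b\, L(b)) \land ((\forall c\, \forall x1\, (L(c) \lor \neg L(x1))) \lor (\forall a\, \neg L(a)))
Extract every quantifier outward, since the variables are now distinct and don't occur free across branches:
  \forall g\, \exists b\, \forall c\, \forall x1\, \forall a\, (\neg L(g) \land L(b) \land (L(c) \lor \neg L(x1) \lor \neg L(a)))

\forall g\, \exists b\, \forall c\, \forall x1\, \forall a\, (\neg L(g) \land L(b) \land (L(c) \lor \neg L(x1) \lor \neg L(a)))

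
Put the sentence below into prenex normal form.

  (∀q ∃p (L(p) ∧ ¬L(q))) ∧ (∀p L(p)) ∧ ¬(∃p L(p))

∀q ∃p ∀w1 ∀y (L(p) ∧ ¬L(q) ∧ L(w1) ∧ ¬L(y))

Push ¬ through the quantifiers and connectives to reach negation normal form:
  (∀q ∃p (L(p) ∧ ¬L(q))) ∧ (∀p L(p)) ∧ (∀p ¬L(p))
Standardize variables apart so no two quantifiers bind the same name: p↦w1, p↦y.
  (∀q ∃p (L(p) ∧ ¬L(q))) ∧ (∀w1 L(w1)) ∧ (∀y ¬L(y))
Extract every quantifier outward, since the variables are now distinct and don't occur free across branches:
  ∀q ∃p ∀w1 ∀y (L(p) ∧ ¬L(q) ∧ L(w1) ∧ ¬L(y))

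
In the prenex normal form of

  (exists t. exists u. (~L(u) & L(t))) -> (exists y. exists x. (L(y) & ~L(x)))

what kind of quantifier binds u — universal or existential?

Eliminate → and ↔ using ¬ and ∨.
  ~(exists t. exists u. (~L(u) & L(t))) | (exists y. exists x. (L(y) & ~L(x)))
Drive negations inward (¬∀x A ≡ ∃x ¬A, ¬∃x A ≡ ∀x ¬A, De Morgan for ∧/∨):
  (forall t. forall u. (L(u) | ~L(t))) | (exists y. exists x. (L(y) & ~L(x)))
Finally move all quantifiers to the prefix:
  forall t. forall u. exists y. exists x. (L(u) | ~L(t) | L(y) & ~L(x))
The quantifier exists u sits under an odd number of negations (counting the antecedent side of each →), so it flips to forall u.

universal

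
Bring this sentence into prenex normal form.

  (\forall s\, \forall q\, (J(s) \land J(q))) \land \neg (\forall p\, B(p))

\forall s\, \forall q\, \exists p\, (J(s) \land J(q) \land \neg B(p))

Drive negations inward (¬∀x A ≡ ∃x ¬A, ¬∃x A ≡ ∀x ¬A, De Morgan for ∧/∨):
  (\forall s\, \forall q\, (J(s) \land J(q))) \land (\exists p\, \neg B(p))
All bound variables are already distinct, so no renaming is needed.
Pull the quantifiers to the front (each side's bound variable is not free in the other side):
  \forall s\, \forall q\, \exists p\, (J(s) \land J(q) \land \neg B(p))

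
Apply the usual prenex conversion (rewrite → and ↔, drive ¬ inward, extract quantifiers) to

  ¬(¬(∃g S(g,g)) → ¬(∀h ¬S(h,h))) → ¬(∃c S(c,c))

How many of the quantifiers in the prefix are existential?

First replace A → B with ¬A ∨ B.
  ¬¬(¬¬(∃g S(g,g)) ∨ ¬(∀h ¬S(h,h))) ∨ ¬(∃c S(c,c))
Drive negations inward (¬∀x A ≡ ∃x ¬A, ¬∃x A ≡ ∀x ¬A, De Morgan for ∧/∨):
  (∃g S(g,g)) ∨ (∃h S(h,h)) ∨ (∀c ¬S(c,c))
All bound variables are already distinct, so no renaming is needed.
Finally move all quantifiers to the prefix:
  ∃g ∃h ∀c (S(g,g) ∨ S(h,h) ∨ ¬S(c,c))
The prefix is ∃g ∃h ∀c: 1 universal, 2 existential.

2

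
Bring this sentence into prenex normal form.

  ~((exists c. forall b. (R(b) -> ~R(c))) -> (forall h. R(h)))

Rewrite implications/biconditionals: A → B as ¬A ∨ B.
  ~(~(exists c. forall b. (~R(b) | ~R(c))) | (forall h. R(h)))
Move each ¬ inward, flipping quantifiers it crosses:
  (exists c. forall b. (~R(b) | ~R(c))) & (exists h. ~R(h))
All bound variables are already distinct, so no renaming is needed.
Pull the quantifiers to the front (each side's bound variable is not free in the other side):
  exists c. forall b. exists h. ((~R(b) | ~R(c)) & ~R(h))

exists c. forall b. exists h. ((~R(b) | ~R(c)) & ~R(h))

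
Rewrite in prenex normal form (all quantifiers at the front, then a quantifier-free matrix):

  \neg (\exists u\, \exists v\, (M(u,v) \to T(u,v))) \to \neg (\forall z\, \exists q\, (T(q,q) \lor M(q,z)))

First replace A → B with ¬A ∨ B.
  \neg \neg (\exists u\, \exists v\, (\neg M(u,v) \lor T(u,v))) \lor \neg (\forall z\, \exists q\, (T(q,q) \lor M(q,z)))
Move each ¬ inward, flipping quantifiers it crosses:
  (\exists u\, \exists v\, (\neg M(u,v) \lor T(u,v))) \lor (\exists z\, \forall q\, (\neg T(q,q) \land \neg M(q,z)))
All bound variables are already distinct, so no renaming is needed.
Finally move all quantifiers to the prefix:
  \exists u\, \exists v\, \exists z\, \forall q\, (\neg M(u,v) \lor T(u,v) \lor \neg T(q,q) \land \neg M(q,z))

\exists u\, \exists v\, \exists z\, \forall q\, (\neg M(u,v) \lor T(u,v) \lor \neg T(q,q) \land \neg M(q,z))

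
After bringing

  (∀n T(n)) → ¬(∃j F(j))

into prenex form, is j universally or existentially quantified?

universal

Eliminate → and ↔ using ¬ and ∨.
  ¬(∀n T(n)) ∨ ¬(∃j F(j))
Drive negations inward (¬∀x A ≡ ∃x ¬A, ¬∃x A ≡ ∀x ¬A, De Morgan for ∧/∨):
  (∃n ¬T(n)) ∨ (∀j ¬F(j))
All bound variables are already distinct, so no renaming is needed.
Extract every quantifier outward, since the variables are now distinct and don't occur free across branches:
  ∃n ∀j (¬T(n) ∨ ¬F(j))
The quantifier ∃j sits under an odd number of negations (counting the antecedent side of each →), so it flips to ∀j.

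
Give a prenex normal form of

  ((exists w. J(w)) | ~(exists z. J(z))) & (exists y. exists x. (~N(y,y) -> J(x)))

First replace A → B with ¬A ∨ B.
  ((exists w. J(w)) | ~(exists z. J(z))) & (exists y. exists x. (~~N(y,y) | J(x)))
Move each ¬ inward, flipping quantifiers it crosses:
  ((exists w. J(w)) | (forall z. ~J(z))) & (exists y. exists x. (N(y,y) | J(x)))
All bound variables are already distinct, so no renaming is needed.
Finally move all quantifiers to the prefix:
  exists w. forall z. exists y. exists x. ((J(w) | ~J(z)) & (N(y,y) | J(x)))

exists w. forall z. exists y. exists x. ((J(w) | ~J(z)) & (N(y,y) | J(x)))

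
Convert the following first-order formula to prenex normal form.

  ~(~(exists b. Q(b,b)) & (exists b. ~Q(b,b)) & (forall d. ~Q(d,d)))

exists b. forall x. exists d. (Q(b,b) | Q(x,x) | Q(d,d))

Drive negations inward (¬∀x A ≡ ∃x ¬A, ¬∃x A ≡ ∀x ¬A, De Morgan for ∧/∨):
  (exists b. Q(b,b)) | (forall b. Q(b,b)) | (exists d. Q(d,d))
Standardize variables apart so no two quantifiers bind the same name: b↦x.
  (exists b. Q(b,b)) | (forall x. Q(x,x)) | (exists d. Q(d,d))
Pull the quantifiers to the front (each side's bound variable is not free in the other side):
  exists b. forall x. exists d. (Q(b,b) | Q(x,x) | Q(d,d))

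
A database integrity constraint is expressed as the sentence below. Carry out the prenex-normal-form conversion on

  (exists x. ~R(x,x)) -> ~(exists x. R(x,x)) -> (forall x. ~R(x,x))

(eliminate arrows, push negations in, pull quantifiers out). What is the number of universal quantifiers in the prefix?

2

Rewrite implications/biconditionals: A → B as ¬A ∨ B.
  ~(exists x. ~R(x,x)) | ~~(exists x. R(x,x)) | (forall x. ~R(x,x))
Move each ¬ inward, flipping quantifiers it crosses:
  (forall x. R(x,x)) | (exists x. R(x,x)) | (forall x. ~R(x,x))
Standardize variables apart so no two quantifiers bind the same name: x↦y1, x↦w1.
  (forall x. R(x,x)) | (exists y1. R(y1,y1)) | (forall w1. ~R(w1,w1))
Pull the quantifiers to the front (each side's bound variable is not free in the other side):
  forall x. exists y1. forall w1. (R(x,x) | R(y1,y1) | ~R(w1,w1))
The prefix is forall x exists y1 forall w1: 2 universal, 1 existential.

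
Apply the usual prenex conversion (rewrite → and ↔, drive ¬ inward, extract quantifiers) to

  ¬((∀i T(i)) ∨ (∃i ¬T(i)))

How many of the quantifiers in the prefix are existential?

Drive negations inward (¬∀x A ≡ ∃x ¬A, ¬∃x A ≡ ∀x ¬A, De Morgan for ∧/∨):
  (∃i ¬T(i)) ∧ (∀i T(i))
Give each quantifier a distinct variable: i↦x1.
  (∃i ¬T(i)) ∧ (∀x1 T(x1))
Extract every quantifier outward, since the variables are now distinct and don't occur free across branches:
  ∃i ∀x1 (¬T(i) ∧ T(x1))
The prefix is ∃i ∀x1: 1 universal, 1 existential.

1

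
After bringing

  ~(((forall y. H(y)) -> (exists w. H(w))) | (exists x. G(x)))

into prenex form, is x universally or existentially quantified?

First replace A → B with ¬A ∨ B.
  ~(~(forall y. H(y)) | (exists w. H(w)) | (exists x. G(x)))
Push ¬ through the quantifiers and connectives to reach negation normal form:
  (forall y. H(y)) & (forall w. ~H(w)) & (forall x. ~G(x))
Extract every quantifier outward, since the variables are now distinct and don't occur free across branches:
  forall y. forall w. forall x. (H(y) & ~H(w) & ~G(x))
The quantifier exists x sits under an odd number of negations (counting the antecedent side of each →), so it flips to forall x.

universal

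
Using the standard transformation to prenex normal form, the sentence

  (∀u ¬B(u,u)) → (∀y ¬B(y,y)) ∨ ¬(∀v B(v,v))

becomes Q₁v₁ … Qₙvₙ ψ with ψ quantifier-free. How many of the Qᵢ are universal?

Rewrite implications/biconditionals: A → B as ¬A ∨ B.
  ¬(∀u ¬B(u,u)) ∨ (∀y ¬B(y,y)) ∨ ¬(∀v B(v,v))
Push ¬ through the quantifiers and connectives to reach negation normal form:
  (∃u B(u,u)) ∨ (∀y ¬B(y,y)) ∨ (∃v ¬B(v,v))
All bound variables are already distinct, so no renaming is needed.
Extract every quantifier outward, since the variables are now distinct and don't occur free across branches:
  ∃u ∀y ∃v (B(u,u) ∨ ¬B(y,y) ∨ ¬B(v,v))
The prefix is ∃u ∀y ∃v: 1 universal, 2 existential.

1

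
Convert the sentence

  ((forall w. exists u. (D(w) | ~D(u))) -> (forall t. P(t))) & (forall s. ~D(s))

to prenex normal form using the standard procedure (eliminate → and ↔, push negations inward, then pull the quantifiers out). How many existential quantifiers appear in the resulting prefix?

Eliminate → and ↔ using ¬ and ∨.
  (~(forall w. exists u. (D(w) | ~D(u))) | (forall t. P(t))) & (forall s. ~D(s))
Push ¬ through the quantifiers and connectives to reach negation normal form:
  ((exists w. forall u. (~D(w) & D(u))) | (forall t. P(t))) & (forall s. ~D(s))
Extract every quantifier outward, since the variables are now distinct and don't occur free across branches:
  exists w. forall u. forall t. forall s. ((~D(w) & D(u) | P(t)) & ~D(s))
The prefix is exists w forall u forall t forall s: 3 universal, 1 existential.

1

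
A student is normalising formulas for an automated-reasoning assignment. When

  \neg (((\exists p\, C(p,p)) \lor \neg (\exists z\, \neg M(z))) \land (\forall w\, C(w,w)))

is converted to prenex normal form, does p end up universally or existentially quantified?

universal

Push ¬ through the quantifiers and connectives to reach negation normal form:
  (\forall p\, \neg C(p,p)) \land (\exists z\, \neg M(z)) \lor (\exists w\, \neg C(w,w))
Finally move all quantifiers to the prefix:
  \forall p\, \exists z\, \exists w\, (\neg C(p,p) \land \neg M(z) \lor \neg C(w,w))
The quantifier \exists p sits under an odd number of negations, so it flips to \forall p.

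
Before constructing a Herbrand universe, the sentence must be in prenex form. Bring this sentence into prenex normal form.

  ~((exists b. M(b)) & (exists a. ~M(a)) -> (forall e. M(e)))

Rewrite implications/biconditionals: A → B as ¬A ∨ B.
  ~(~((exists b. M(b)) & (exists a. ~M(a))) | (forall e. M(e)))
Drive negations inward (¬∀x A ≡ ∃x ¬A, ¬∃x A ≡ ∀x ¬A, De Morgan for ∧/∨):
  (exists b. M(b)) & (exists a. ~M(a)) & (exists e. ~M(e))
All bound variables are already distinct, so no renaming is needed.
Pull the quantifiers to the front (each side's bound variable is not free in the other side):
  exists b. exists a. exists e. (M(b) & ~M(a) & ~M(e))

exists b. exists a. exists e. (M(b) & ~M(a) & ~M(e))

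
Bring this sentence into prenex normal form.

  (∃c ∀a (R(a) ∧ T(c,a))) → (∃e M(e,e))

First replace A → B with ¬A ∨ B.
  ¬(∃c ∀a (R(a) ∧ T(c,a))) ∨ (∃e M(e,e))
Move each ¬ inward, flipping quantifiers it crosses:
  (∀c ∃a (¬R(a) ∨ ¬T(c,a))) ∨ (∃e M(e,e))
Extract every quantifier outward, since the variables are now distinct and don't occur free across branches:
  ∀c ∃a ∃e (¬R(a) ∨ ¬T(c,a) ∨ M(e,e))

∀c ∃a ∃e (¬R(a) ∨ ¬T(c,a) ∨ M(e,e))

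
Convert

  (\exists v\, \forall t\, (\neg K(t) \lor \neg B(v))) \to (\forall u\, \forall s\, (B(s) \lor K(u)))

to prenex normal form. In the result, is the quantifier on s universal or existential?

universal

Eliminate → and ↔ using ¬ and ∨.
  \neg (\exists v\, \forall t\, (\neg K(t) \lor \neg B(v))) \lor (\forall u\, \forall s\, (B(s) \lor K(u)))
Drive negations inward (¬∀x A ≡ ∃x ¬A, ¬∃x A ≡ ∀x ¬A, De Morgan for ∧/∨):
  (\forall v\, \exists t\, (K(t) \land B(v))) \lor (\forall u\, \forall s\, (B(s) \lor K(u)))
All bound variables are already distinct, so no renaming is needed.
Finally move all quantifiers to the prefix:
  \forall v\, \exists t\, \forall u\, \forall s\, (K(t) \land B(v) \lor B(s) \lor K(u))
The quantifier \forall s sits under an even number of negations (counting the antecedent side of each →), so it remains universal.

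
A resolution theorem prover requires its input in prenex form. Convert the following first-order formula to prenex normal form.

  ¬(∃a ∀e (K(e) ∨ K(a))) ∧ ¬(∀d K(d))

∀a ∃e ∃d (¬K(e) ∧ ¬K(a) ∧ ¬K(d))

Push ¬ through the quantifiers and connectives to reach negation normal form:
  (∀a ∃e (¬K(e) ∧ ¬K(a))) ∧ (∃d ¬K(d))
All bound variables are already distinct, so no renaming is needed.
Finally move all quantifiers to the prefix:
  ∀a ∃e ∃d (¬K(e) ∧ ¬K(a) ∧ ¬K(d))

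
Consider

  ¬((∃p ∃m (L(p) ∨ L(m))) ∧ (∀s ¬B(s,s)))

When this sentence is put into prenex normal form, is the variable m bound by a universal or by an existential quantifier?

universal

Move each ¬ inward, flipping quantifiers it crosses:
  (∀p ∀m (¬L(p) ∧ ¬L(m))) ∨ (∃s B(s,s))
All bound variables are already distinct, so no renaming is needed.
Finally move all quantifiers to the prefix:
  ∀p ∀m ∃s (¬L(p) ∧ ¬L(m) ∨ B(s,s))
The quantifier ∃m sits under an odd number of negations, so it flips to ∀m.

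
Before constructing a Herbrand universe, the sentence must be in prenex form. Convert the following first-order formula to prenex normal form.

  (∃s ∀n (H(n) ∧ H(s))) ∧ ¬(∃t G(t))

Push ¬ through the quantifiers and connectives to reach negation normal form:
  (∃s ∀n (H(n) ∧ H(s))) ∧ (∀t ¬G(t))
Extract every quantifier outward, since the variables are now distinct and don't occur free across branches:
  ∃s ∀n ∀t (H(n) ∧ H(s) ∧ ¬G(t))

∃s ∀n ∀t (H(n) ∧ H(s) ∧ ¬G(t))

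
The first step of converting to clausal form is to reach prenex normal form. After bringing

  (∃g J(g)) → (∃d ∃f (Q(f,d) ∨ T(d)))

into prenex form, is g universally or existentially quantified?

Eliminate → and ↔ using ¬ and ∨.
  ¬(∃g J(g)) ∨ (∃d ∃f (Q(f,d) ∨ T(d)))
Drive negations inward (¬∀x A ≡ ∃x ¬A, ¬∃x A ≡ ∀x ¬A, De Morgan for ∧/∨):
  (∀g ¬J(g)) ∨ (∃d ∃f (Q(f,d) ∨ T(d)))
Pull the quantifiers to the front (each side's bound variable is not free in the other side):
  ∀g ∃d ∃f (¬J(g) ∨ Q(f,d) ∨ T(d))
The quantifier ∃g sits under an odd number of negations (counting the antecedent side of each →), so it flips to ∀g.

universal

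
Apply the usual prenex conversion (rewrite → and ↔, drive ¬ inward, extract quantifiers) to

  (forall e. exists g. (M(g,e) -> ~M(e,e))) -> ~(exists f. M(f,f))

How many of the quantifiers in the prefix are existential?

1

First replace A → B with ¬A ∨ B.
  ~(forall e. exists g. (~M(g,e) | ~M(e,e))) | ~(exists f. M(f,f))
Push ¬ through the quantifiers and connectives to reach negation normal form:
  (exists e. forall g. (M(g,e) & M(e,e))) | (forall f. ~M(f,f))
Extract every quantifier outward, since the variables are now distinct and don't occur free across branches:
  exists e. forall g. forall f. (M(g,e) & M(e,e) | ~M(f,f))
The prefix is exists e forall g forall f: 2 universal, 1 existential.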